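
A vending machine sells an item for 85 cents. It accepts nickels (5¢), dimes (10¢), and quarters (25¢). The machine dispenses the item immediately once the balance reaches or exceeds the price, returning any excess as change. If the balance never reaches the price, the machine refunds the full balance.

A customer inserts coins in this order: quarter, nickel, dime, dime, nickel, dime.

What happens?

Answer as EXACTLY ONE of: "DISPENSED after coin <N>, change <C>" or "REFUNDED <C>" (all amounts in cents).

Answer: REFUNDED 65

Derivation:
Price: 85¢
Coin 1 (quarter, 25¢): balance = 25¢
Coin 2 (nickel, 5¢): balance = 30¢
Coin 3 (dime, 10¢): balance = 40¢
Coin 4 (dime, 10¢): balance = 50¢
Coin 5 (nickel, 5¢): balance = 55¢
Coin 6 (dime, 10¢): balance = 65¢
All coins inserted, balance 65¢ < price 85¢ → REFUND 65¢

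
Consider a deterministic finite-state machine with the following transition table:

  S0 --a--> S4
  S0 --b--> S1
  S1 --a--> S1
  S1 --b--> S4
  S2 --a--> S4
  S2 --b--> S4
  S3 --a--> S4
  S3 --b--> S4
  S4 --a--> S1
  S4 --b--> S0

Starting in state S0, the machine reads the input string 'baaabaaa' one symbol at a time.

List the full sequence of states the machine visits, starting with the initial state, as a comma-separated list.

Answer: S0, S1, S1, S1, S1, S4, S1, S1, S1

Derivation:
Start: S0
  read 'b': S0 --b--> S1
  read 'a': S1 --a--> S1
  read 'a': S1 --a--> S1
  read 'a': S1 --a--> S1
  read 'b': S1 --b--> S4
  read 'a': S4 --a--> S1
  read 'a': S1 --a--> S1
  read 'a': S1 --a--> S1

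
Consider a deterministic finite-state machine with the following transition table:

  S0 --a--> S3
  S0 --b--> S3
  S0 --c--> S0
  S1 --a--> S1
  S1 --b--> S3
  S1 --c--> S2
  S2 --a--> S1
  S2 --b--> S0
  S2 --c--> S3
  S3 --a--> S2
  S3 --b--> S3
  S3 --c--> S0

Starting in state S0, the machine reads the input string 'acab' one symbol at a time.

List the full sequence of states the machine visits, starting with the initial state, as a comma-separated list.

Answer: S0, S3, S0, S3, S3

Derivation:
Start: S0
  read 'a': S0 --a--> S3
  read 'c': S3 --c--> S0
  read 'a': S0 --a--> S3
  read 'b': S3 --b--> S3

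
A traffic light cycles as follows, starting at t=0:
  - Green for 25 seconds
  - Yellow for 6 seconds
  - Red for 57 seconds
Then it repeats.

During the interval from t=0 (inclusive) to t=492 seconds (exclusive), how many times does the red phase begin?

Answer: 6

Derivation:
Cycle = 25+6+57 = 88s
red phase starts at t = k*88 + 31 for k=0,1,2,...
Need k*88+31 < 492 → k < 5.239
k ∈ {0, ..., 5} → 6 starts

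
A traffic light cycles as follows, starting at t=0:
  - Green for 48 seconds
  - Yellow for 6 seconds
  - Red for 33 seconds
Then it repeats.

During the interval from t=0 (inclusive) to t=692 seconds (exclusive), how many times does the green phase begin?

Cycle = 48+6+33 = 87s
green phase starts at t = k*87 + 0 for k=0,1,2,...
Need k*87+0 < 692 → k < 7.954
k ∈ {0, ..., 7} → 8 starts

Answer: 8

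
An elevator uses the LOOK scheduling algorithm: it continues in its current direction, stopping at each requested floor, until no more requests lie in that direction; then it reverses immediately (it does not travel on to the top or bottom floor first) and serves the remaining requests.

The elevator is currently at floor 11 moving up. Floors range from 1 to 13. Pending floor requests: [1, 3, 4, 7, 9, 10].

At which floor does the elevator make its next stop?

Answer: 10

Derivation:
Current floor: 11, direction: up
Requests above: []
Requests below: [1, 3, 4, 7, 9, 10]
Moving up but no requests above → reverse; nearest below is max([1, 3, 4, 7, 9, 10]) = 10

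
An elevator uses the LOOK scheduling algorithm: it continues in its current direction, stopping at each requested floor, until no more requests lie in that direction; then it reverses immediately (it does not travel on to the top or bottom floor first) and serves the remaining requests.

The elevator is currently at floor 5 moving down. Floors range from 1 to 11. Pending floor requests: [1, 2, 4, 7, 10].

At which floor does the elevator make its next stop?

Current floor: 5, direction: down
Requests above: [7, 10]
Requests below: [1, 2, 4]
Moving down and requests lie below → nearest below is max([1, 2, 4]) = 4

Answer: 4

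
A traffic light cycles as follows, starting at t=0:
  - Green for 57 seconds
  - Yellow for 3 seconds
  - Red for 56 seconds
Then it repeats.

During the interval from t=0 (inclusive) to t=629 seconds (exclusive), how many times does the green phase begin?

Cycle = 57+3+56 = 116s
green phase starts at t = k*116 + 0 for k=0,1,2,...
Need k*116+0 < 629 → k < 5.422
k ∈ {0, ..., 5} → 6 starts

Answer: 6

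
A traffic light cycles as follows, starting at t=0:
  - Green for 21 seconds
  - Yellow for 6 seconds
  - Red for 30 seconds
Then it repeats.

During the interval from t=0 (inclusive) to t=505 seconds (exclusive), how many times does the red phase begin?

Answer: 9

Derivation:
Cycle = 21+6+30 = 57s
red phase starts at t = k*57 + 27 for k=0,1,2,...
Need k*57+27 < 505 → k < 8.386
k ∈ {0, ..., 8} → 9 starts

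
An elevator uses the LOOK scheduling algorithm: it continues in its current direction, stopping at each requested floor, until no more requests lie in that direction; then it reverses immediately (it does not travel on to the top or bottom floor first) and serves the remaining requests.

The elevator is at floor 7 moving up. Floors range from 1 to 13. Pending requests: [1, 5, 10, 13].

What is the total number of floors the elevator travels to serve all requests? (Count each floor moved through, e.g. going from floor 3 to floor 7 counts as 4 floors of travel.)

Start at floor 7 moving up, LOOK stop order: [10, 13, 5, 1]
  7 → 10: |10-7| = 3, total = 3
  10 → 13: |13-10| = 3, total = 6
  13 → 5: |5-13| = 8, total = 14
  5 → 1: |1-5| = 4, total = 18

Answer: 18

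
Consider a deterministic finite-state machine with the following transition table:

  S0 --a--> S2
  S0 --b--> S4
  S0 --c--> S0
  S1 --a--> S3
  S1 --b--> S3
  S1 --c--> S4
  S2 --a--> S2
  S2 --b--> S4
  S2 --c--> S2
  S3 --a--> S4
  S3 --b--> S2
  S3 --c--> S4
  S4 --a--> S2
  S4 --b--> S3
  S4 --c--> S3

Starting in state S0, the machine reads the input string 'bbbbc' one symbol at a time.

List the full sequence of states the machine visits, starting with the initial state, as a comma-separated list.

Start: S0
  read 'b': S0 --b--> S4
  read 'b': S4 --b--> S3
  read 'b': S3 --b--> S2
  read 'b': S2 --b--> S4
  read 'c': S4 --c--> S3

Answer: S0, S4, S3, S2, S4, S3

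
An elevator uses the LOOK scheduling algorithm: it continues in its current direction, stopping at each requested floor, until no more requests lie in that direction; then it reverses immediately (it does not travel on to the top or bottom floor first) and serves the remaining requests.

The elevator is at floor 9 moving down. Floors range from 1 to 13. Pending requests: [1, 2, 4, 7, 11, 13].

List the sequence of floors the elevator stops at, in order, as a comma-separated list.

Current: 9, moving DOWN
Serve below first (descending): [7, 4, 2, 1]
Then reverse, serve above (ascending): [11, 13]

Answer: 7, 4, 2, 1, 11, 13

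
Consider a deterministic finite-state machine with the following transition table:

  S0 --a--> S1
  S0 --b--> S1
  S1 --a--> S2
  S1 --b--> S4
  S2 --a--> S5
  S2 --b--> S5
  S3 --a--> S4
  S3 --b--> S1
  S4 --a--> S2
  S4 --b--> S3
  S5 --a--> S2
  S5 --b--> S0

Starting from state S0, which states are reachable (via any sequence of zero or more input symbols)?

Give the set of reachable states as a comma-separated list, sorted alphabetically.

BFS from S0:
  visit S0: S0--a-->S1 (new), S0--b-->S1 (seen)
  visit S1: S1--a-->S2 (new), S1--b-->S4 (new)
  visit S2: S2--a-->S5 (new), S2--b-->S5 (seen)
  visit S4: S4--a-->S2 (seen), S4--b-->S3 (new)
  visit S5: S5--a-->S2 (seen), S5--b-->S0 (seen)
  visit S3: S3--a-->S4 (seen), S3--b-->S1 (seen)

Answer: S0, S1, S2, S3, S4, S5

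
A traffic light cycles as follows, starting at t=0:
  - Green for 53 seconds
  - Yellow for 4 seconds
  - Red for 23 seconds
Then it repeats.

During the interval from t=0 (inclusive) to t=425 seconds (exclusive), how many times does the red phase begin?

Answer: 5

Derivation:
Cycle = 53+4+23 = 80s
red phase starts at t = k*80 + 57 for k=0,1,2,...
Need k*80+57 < 425 → k < 4.600
k ∈ {0, ..., 4} → 5 starts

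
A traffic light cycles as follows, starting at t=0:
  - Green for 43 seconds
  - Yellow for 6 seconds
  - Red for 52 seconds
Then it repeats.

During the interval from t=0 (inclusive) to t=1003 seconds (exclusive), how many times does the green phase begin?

Cycle = 43+6+52 = 101s
green phase starts at t = k*101 + 0 for k=0,1,2,...
Need k*101+0 < 1003 → k < 9.931
k ∈ {0, ..., 9} → 10 starts

Answer: 10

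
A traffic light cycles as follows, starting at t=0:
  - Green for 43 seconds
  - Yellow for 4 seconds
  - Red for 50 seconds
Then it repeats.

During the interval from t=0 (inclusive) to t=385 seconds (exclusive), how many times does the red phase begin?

Answer: 4

Derivation:
Cycle = 43+4+50 = 97s
red phase starts at t = k*97 + 47 for k=0,1,2,...
Need k*97+47 < 385 → k < 3.485
k ∈ {0, ..., 3} → 4 starts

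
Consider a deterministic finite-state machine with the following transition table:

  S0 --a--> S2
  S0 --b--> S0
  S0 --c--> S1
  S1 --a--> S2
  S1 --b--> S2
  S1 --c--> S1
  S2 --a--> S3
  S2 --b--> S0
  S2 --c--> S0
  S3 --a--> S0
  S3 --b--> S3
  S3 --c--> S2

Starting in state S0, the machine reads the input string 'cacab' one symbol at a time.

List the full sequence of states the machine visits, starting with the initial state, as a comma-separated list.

Answer: S0, S1, S2, S0, S2, S0

Derivation:
Start: S0
  read 'c': S0 --c--> S1
  read 'a': S1 --a--> S2
  read 'c': S2 --c--> S0
  read 'a': S0 --a--> S2
  read 'b': S2 --b--> S0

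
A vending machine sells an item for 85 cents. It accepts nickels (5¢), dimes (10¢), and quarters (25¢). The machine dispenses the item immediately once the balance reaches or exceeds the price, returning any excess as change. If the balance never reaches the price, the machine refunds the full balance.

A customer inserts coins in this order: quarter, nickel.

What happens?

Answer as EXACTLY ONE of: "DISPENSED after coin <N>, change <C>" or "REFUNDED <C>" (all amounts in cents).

Answer: REFUNDED 30

Derivation:
Price: 85¢
Coin 1 (quarter, 25¢): balance = 25¢
Coin 2 (nickel, 5¢): balance = 30¢
All coins inserted, balance 30¢ < price 85¢ → REFUND 30¢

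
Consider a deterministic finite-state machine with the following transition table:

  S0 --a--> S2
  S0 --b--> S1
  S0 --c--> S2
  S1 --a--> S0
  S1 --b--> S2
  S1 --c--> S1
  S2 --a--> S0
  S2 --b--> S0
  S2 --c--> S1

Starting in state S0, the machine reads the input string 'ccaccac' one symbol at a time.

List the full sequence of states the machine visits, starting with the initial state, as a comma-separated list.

Answer: S0, S2, S1, S0, S2, S1, S0, S2

Derivation:
Start: S0
  read 'c': S0 --c--> S2
  read 'c': S2 --c--> S1
  read 'a': S1 --a--> S0
  read 'c': S0 --c--> S2
  read 'c': S2 --c--> S1
  read 'a': S1 --a--> S0
  read 'c': S0 --c--> S2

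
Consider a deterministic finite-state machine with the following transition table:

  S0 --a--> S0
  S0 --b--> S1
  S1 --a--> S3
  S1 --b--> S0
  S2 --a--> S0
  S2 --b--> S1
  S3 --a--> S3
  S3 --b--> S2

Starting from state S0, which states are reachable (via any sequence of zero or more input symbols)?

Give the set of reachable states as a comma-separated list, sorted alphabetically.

Answer: S0, S1, S2, S3

Derivation:
BFS from S0:
  visit S0: S0--a-->S0 (seen), S0--b-->S1 (new)
  visit S1: S1--a-->S3 (new), S1--b-->S0 (seen)
  visit S3: S3--a-->S3 (seen), S3--b-->S2 (new)
  visit S2: S2--a-->S0 (seen), S2--b-->S1 (seen)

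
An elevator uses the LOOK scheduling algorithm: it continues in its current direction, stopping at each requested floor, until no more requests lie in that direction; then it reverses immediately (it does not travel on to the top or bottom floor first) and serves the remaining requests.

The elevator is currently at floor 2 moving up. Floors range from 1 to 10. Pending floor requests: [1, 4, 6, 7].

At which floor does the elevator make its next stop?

Current floor: 2, direction: up
Requests above: [4, 6, 7]
Requests below: [1]
Moving up and requests lie above → nearest above is min([4, 6, 7]) = 4

Answer: 4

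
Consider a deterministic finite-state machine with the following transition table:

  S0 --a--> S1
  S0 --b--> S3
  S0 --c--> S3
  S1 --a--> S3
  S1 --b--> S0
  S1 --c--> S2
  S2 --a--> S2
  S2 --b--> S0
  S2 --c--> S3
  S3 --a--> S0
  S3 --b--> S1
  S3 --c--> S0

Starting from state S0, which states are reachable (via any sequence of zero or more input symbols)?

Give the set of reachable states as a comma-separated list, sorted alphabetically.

BFS from S0:
  visit S0: S0--a-->S1 (new), S0--b-->S3 (new), S0--c-->S3 (seen)
  visit S1: S1--a-->S3 (seen), S1--b-->S0 (seen), S1--c-->S2 (new)
  visit S3: S3--a-->S0 (seen), S3--b-->S1 (seen), S3--c-->S0 (seen)
  visit S2: S2--a-->S2 (seen), S2--b-->S0 (seen), S2--c-->S3 (seen)

Answer: S0, S1, S2, S3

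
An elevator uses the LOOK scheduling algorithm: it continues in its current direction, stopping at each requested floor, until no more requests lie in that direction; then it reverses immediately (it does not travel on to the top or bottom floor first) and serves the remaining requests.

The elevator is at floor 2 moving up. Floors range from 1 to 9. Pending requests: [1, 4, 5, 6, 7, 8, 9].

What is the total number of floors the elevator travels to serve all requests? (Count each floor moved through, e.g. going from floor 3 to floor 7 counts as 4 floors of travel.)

Start at floor 2 moving up, LOOK stop order: [4, 5, 6, 7, 8, 9, 1]
  2 → 4: |4-2| = 2, total = 2
  4 → 5: |5-4| = 1, total = 3
  5 → 6: |6-5| = 1, total = 4
  6 → 7: |7-6| = 1, total = 5
  7 → 8: |8-7| = 1, total = 6
  8 → 9: |9-8| = 1, total = 7
  9 → 1: |1-9| = 8, total = 15

Answer: 15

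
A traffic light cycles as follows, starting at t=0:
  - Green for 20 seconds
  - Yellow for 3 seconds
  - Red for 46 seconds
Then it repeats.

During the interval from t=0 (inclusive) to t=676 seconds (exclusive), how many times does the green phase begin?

Cycle = 20+3+46 = 69s
green phase starts at t = k*69 + 0 for k=0,1,2,...
Need k*69+0 < 676 → k < 9.797
k ∈ {0, ..., 9} → 10 starts

Answer: 10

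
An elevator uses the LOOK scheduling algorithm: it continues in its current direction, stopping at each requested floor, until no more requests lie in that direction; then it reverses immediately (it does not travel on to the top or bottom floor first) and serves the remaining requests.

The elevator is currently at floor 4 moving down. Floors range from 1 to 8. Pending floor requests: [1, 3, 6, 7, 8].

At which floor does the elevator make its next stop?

Answer: 3

Derivation:
Current floor: 4, direction: down
Requests above: [6, 7, 8]
Requests below: [1, 3]
Moving down and requests lie below → nearest below is max([1, 3]) = 3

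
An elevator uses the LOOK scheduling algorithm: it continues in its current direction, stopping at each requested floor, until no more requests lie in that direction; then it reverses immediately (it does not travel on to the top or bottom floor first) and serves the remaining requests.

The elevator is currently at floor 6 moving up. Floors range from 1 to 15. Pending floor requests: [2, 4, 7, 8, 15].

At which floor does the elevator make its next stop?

Answer: 7

Derivation:
Current floor: 6, direction: up
Requests above: [7, 8, 15]
Requests below: [2, 4]
Moving up and requests lie above → nearest above is min([7, 8, 15]) = 7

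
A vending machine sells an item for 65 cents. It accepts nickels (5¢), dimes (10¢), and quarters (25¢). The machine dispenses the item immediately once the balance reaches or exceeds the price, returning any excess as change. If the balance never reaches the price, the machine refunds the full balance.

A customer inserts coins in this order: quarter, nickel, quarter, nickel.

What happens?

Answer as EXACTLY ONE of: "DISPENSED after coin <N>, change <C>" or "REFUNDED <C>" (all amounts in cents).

Price: 65¢
Coin 1 (quarter, 25¢): balance = 25¢
Coin 2 (nickel, 5¢): balance = 30¢
Coin 3 (quarter, 25¢): balance = 55¢
Coin 4 (nickel, 5¢): balance = 60¢
All coins inserted, balance 60¢ < price 65¢ → REFUND 60¢

Answer: REFUNDED 60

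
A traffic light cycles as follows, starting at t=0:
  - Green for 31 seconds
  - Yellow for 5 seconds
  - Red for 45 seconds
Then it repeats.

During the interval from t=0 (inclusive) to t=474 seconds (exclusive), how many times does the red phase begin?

Cycle = 31+5+45 = 81s
red phase starts at t = k*81 + 36 for k=0,1,2,...
Need k*81+36 < 474 → k < 5.407
k ∈ {0, ..., 5} → 6 starts

Answer: 6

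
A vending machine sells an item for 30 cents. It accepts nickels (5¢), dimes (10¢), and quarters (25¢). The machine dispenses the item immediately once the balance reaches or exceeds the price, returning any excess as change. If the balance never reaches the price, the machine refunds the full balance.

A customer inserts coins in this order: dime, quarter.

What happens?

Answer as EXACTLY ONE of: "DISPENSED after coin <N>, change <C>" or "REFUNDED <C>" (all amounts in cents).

Price: 30¢
Coin 1 (dime, 10¢): balance = 10¢
Coin 2 (quarter, 25¢): balance = 35¢
  → balance >= price → DISPENSE, change = 35 - 30 = 5¢

Answer: DISPENSED after coin 2, change 5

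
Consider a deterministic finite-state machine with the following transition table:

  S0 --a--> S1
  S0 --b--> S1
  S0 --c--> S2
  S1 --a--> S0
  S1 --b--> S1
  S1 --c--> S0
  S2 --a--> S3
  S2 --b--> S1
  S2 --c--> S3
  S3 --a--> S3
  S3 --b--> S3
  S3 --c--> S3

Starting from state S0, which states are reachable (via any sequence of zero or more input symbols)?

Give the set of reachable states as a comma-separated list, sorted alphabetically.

BFS from S0:
  visit S0: S0--a-->S1 (new), S0--b-->S1 (seen), S0--c-->S2 (new)
  visit S1: S1--a-->S0 (seen), S1--b-->S1 (seen), S1--c-->S0 (seen)
  visit S2: S2--a-->S3 (new), S2--b-->S1 (seen), S2--c-->S3 (seen)
  visit S3: S3--a-->S3 (seen), S3--b-->S3 (seen), S3--c-->S3 (seen)

Answer: S0, S1, S2, S3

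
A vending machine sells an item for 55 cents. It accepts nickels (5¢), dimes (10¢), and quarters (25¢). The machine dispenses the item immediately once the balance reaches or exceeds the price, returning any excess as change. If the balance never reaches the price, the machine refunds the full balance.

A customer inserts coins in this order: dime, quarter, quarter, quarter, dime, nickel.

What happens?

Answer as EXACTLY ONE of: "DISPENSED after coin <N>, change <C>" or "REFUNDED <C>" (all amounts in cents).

Answer: DISPENSED after coin 3, change 5

Derivation:
Price: 55¢
Coin 1 (dime, 10¢): balance = 10¢
Coin 2 (quarter, 25¢): balance = 35¢
Coin 3 (quarter, 25¢): balance = 60¢
  → balance >= price → DISPENSE, change = 60 - 55 = 5¢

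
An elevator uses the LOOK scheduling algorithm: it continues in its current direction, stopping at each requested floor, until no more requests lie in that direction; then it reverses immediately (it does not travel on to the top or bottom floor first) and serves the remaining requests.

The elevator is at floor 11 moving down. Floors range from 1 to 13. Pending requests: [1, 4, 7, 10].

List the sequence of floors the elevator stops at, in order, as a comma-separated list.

Current: 11, moving DOWN
Serve below first (descending): [10, 7, 4, 1]
Then reverse, serve above (ascending): []

Answer: 10, 7, 4, 1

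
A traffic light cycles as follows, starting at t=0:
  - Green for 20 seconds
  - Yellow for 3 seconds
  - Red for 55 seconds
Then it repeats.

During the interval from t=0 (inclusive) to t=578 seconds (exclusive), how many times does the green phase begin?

Cycle = 20+3+55 = 78s
green phase starts at t = k*78 + 0 for k=0,1,2,...
Need k*78+0 < 578 → k < 7.410
k ∈ {0, ..., 7} → 8 starts

Answer: 8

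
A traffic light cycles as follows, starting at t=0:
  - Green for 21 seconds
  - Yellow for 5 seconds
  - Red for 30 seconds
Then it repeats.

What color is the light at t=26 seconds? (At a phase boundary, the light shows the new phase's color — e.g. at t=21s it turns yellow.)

Answer: red

Derivation:
Cycle length = 21 + 5 + 30 = 56s
t = 26, phase_t = 26 mod 56 = 26
26 >= 26 → RED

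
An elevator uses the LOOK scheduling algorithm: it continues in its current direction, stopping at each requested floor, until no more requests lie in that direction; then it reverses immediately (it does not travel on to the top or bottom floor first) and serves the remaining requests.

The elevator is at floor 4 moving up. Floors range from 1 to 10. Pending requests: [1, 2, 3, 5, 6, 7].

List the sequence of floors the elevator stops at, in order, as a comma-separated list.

Current: 4, moving UP
Serve above first (ascending): [5, 6, 7]
Then reverse, serve below (descending): [3, 2, 1]

Answer: 5, 6, 7, 3, 2, 1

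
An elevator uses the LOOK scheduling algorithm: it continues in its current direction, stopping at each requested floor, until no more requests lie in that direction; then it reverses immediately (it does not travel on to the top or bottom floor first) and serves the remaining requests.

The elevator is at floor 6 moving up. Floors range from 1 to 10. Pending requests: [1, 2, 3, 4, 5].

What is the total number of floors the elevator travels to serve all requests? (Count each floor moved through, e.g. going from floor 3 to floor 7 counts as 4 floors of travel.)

Start at floor 6 moving up, LOOK stop order: [5, 4, 3, 2, 1]
  6 → 5: |5-6| = 1, total = 1
  5 → 4: |4-5| = 1, total = 2
  4 → 3: |3-4| = 1, total = 3
  3 → 2: |2-3| = 1, total = 4
  2 → 1: |1-2| = 1, total = 5

Answer: 5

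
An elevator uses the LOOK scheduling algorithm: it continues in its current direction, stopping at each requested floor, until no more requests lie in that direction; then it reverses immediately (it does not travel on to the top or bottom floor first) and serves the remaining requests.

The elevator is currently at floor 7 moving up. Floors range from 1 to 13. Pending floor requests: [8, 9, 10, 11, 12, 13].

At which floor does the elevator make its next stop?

Current floor: 7, direction: up
Requests above: [8, 9, 10, 11, 12, 13]
Requests below: []
Moving up and requests lie above → nearest above is min([8, 9, 10, 11, 12, 13]) = 8

Answer: 8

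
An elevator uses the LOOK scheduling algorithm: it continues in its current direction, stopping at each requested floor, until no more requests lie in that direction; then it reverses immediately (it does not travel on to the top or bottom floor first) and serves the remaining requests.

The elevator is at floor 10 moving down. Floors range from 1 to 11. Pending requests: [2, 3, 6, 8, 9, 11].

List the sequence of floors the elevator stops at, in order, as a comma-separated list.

Answer: 9, 8, 6, 3, 2, 11

Derivation:
Current: 10, moving DOWN
Serve below first (descending): [9, 8, 6, 3, 2]
Then reverse, serve above (ascending): [11]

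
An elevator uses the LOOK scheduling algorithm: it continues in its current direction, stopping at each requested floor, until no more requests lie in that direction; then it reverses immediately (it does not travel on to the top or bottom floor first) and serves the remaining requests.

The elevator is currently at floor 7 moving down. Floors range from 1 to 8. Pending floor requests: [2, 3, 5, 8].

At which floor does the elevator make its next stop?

Current floor: 7, direction: down
Requests above: [8]
Requests below: [2, 3, 5]
Moving down and requests lie below → nearest below is max([2, 3, 5]) = 5

Answer: 5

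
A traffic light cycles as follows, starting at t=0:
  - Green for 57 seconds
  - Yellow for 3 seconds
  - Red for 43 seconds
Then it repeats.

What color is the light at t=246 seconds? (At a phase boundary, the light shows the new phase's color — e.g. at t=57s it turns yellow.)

Answer: green

Derivation:
Cycle length = 57 + 3 + 43 = 103s
t = 246, phase_t = 246 mod 103 = 40
40 < 57 (green end) → GREEN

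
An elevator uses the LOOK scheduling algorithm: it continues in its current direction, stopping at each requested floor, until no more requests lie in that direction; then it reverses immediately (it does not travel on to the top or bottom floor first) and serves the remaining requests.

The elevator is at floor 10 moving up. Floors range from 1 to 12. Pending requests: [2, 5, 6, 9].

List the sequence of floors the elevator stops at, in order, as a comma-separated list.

Answer: 9, 6, 5, 2

Derivation:
Current: 10, moving UP
Serve above first (ascending): []
Then reverse, serve below (descending): [9, 6, 5, 2]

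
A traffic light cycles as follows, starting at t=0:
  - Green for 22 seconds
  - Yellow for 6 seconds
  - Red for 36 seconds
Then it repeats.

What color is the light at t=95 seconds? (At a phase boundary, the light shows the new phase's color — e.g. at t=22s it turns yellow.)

Cycle length = 22 + 6 + 36 = 64s
t = 95, phase_t = 95 mod 64 = 31
31 >= 28 → RED

Answer: red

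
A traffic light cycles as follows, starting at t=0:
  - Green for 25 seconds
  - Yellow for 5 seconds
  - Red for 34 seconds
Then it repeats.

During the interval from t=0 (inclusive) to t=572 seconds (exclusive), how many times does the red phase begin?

Cycle = 25+5+34 = 64s
red phase starts at t = k*64 + 30 for k=0,1,2,...
Need k*64+30 < 572 → k < 8.469
k ∈ {0, ..., 8} → 9 starts

Answer: 9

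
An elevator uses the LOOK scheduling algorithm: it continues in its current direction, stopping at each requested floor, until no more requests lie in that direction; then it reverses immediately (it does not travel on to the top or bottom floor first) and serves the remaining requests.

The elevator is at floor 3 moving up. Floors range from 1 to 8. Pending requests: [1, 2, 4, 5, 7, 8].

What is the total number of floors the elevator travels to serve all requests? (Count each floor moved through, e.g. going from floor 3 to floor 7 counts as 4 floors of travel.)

Answer: 12

Derivation:
Start at floor 3 moving up, LOOK stop order: [4, 5, 7, 8, 2, 1]
  3 → 4: |4-3| = 1, total = 1
  4 → 5: |5-4| = 1, total = 2
  5 → 7: |7-5| = 2, total = 4
  7 → 8: |8-7| = 1, total = 5
  8 → 2: |2-8| = 6, total = 11
  2 → 1: |1-2| = 1, total = 12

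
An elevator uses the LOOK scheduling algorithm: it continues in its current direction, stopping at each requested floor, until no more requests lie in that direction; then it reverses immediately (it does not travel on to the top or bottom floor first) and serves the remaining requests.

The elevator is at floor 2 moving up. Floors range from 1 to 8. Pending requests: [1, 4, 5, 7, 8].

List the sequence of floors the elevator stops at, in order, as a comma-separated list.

Answer: 4, 5, 7, 8, 1

Derivation:
Current: 2, moving UP
Serve above first (ascending): [4, 5, 7, 8]
Then reverse, serve below (descending): [1]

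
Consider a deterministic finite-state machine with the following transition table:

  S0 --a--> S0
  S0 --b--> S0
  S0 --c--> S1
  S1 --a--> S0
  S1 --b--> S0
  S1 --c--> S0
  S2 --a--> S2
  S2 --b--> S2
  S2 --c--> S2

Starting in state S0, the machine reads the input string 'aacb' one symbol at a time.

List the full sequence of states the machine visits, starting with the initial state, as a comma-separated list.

Answer: S0, S0, S0, S1, S0

Derivation:
Start: S0
  read 'a': S0 --a--> S0
  read 'a': S0 --a--> S0
  read 'c': S0 --c--> S1
  read 'b': S1 --b--> S0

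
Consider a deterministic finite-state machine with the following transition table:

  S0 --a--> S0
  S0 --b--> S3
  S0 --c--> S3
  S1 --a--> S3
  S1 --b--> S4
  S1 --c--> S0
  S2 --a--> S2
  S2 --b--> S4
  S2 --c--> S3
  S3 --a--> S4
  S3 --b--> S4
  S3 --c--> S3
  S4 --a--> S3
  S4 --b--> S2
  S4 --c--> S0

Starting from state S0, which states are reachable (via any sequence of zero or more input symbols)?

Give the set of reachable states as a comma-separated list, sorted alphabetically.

Answer: S0, S2, S3, S4

Derivation:
BFS from S0:
  visit S0: S0--a-->S0 (seen), S0--b-->S3 (new), S0--c-->S3 (seen)
  visit S3: S3--a-->S4 (new), S3--b-->S4 (seen), S3--c-->S3 (seen)
  visit S4: S4--a-->S3 (seen), S4--b-->S2 (new), S4--c-->S0 (seen)
  visit S2: S2--a-->S2 (seen), S2--b-->S4 (seen), S2--c-->S3 (seen)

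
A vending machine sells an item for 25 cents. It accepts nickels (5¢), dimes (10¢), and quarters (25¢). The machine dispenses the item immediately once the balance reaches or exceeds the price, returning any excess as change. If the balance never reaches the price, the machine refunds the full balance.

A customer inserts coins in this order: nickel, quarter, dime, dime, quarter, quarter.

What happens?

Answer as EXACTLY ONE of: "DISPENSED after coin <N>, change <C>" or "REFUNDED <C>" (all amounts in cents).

Answer: DISPENSED after coin 2, change 5

Derivation:
Price: 25¢
Coin 1 (nickel, 5¢): balance = 5¢
Coin 2 (quarter, 25¢): balance = 30¢
  → balance >= price → DISPENSE, change = 30 - 25 = 5¢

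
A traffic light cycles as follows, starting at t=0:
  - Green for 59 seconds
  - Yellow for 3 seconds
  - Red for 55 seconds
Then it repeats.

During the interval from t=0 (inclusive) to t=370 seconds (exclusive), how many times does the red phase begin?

Answer: 3

Derivation:
Cycle = 59+3+55 = 117s
red phase starts at t = k*117 + 62 for k=0,1,2,...
Need k*117+62 < 370 → k < 2.632
k ∈ {0, ..., 2} → 3 starts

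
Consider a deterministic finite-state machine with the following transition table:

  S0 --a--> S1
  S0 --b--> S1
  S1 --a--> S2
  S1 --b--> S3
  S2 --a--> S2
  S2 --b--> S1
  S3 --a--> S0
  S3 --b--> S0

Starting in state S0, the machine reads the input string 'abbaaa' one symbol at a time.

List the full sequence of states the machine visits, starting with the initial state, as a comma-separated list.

Answer: S0, S1, S3, S0, S1, S2, S2

Derivation:
Start: S0
  read 'a': S0 --a--> S1
  read 'b': S1 --b--> S3
  read 'b': S3 --b--> S0
  read 'a': S0 --a--> S1
  read 'a': S1 --a--> S2
  read 'a': S2 --a--> S2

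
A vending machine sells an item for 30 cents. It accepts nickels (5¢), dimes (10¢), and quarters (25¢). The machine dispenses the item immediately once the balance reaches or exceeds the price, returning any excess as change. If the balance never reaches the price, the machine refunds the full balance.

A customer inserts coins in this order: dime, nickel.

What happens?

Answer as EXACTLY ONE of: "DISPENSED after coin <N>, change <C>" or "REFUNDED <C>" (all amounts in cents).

Answer: REFUNDED 15

Derivation:
Price: 30¢
Coin 1 (dime, 10¢): balance = 10¢
Coin 2 (nickel, 5¢): balance = 15¢
All coins inserted, balance 15¢ < price 30¢ → REFUND 15¢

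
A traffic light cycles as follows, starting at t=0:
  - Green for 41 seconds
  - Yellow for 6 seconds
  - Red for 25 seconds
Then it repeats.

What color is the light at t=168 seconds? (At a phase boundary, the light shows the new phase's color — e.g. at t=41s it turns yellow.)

Cycle length = 41 + 6 + 25 = 72s
t = 168, phase_t = 168 mod 72 = 24
24 < 41 (green end) → GREEN

Answer: green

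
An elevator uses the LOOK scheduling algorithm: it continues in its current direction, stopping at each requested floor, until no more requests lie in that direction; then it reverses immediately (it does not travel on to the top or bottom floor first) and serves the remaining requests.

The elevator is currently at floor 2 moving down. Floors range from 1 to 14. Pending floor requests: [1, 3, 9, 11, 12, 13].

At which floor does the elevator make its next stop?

Answer: 1

Derivation:
Current floor: 2, direction: down
Requests above: [3, 9, 11, 12, 13]
Requests below: [1]
Moving down and requests lie below → nearest below is max([1]) = 1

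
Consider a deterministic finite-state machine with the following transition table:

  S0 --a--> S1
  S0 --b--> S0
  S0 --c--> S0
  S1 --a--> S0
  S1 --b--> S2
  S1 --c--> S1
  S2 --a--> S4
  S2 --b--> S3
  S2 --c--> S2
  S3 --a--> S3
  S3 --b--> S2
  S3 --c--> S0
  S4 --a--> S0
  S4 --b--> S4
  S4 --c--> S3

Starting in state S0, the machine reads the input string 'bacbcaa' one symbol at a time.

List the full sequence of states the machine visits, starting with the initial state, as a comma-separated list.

Start: S0
  read 'b': S0 --b--> S0
  read 'a': S0 --a--> S1
  read 'c': S1 --c--> S1
  read 'b': S1 --b--> S2
  read 'c': S2 --c--> S2
  read 'a': S2 --a--> S4
  read 'a': S4 --a--> S0

Answer: S0, S0, S1, S1, S2, S2, S4, S0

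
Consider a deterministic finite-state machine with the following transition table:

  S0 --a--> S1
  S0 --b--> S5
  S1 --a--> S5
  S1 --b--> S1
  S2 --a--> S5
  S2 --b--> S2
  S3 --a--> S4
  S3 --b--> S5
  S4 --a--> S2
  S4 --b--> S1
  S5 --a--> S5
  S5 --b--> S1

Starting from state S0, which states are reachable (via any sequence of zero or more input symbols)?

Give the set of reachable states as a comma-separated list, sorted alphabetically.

Answer: S0, S1, S5

Derivation:
BFS from S0:
  visit S0: S0--a-->S1 (new), S0--b-->S5 (new)
  visit S1: S1--a-->S5 (seen), S1--b-->S1 (seen)
  visit S5: S5--a-->S5 (seen), S5--b-->S1 (seen)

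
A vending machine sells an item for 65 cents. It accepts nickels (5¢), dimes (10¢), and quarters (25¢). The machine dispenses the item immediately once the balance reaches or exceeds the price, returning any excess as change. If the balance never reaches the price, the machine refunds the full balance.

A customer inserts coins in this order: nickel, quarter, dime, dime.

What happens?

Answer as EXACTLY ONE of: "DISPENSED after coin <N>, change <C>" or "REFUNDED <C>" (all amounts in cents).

Answer: REFUNDED 50

Derivation:
Price: 65¢
Coin 1 (nickel, 5¢): balance = 5¢
Coin 2 (quarter, 25¢): balance = 30¢
Coin 3 (dime, 10¢): balance = 40¢
Coin 4 (dime, 10¢): balance = 50¢
All coins inserted, balance 50¢ < price 65¢ → REFUND 50¢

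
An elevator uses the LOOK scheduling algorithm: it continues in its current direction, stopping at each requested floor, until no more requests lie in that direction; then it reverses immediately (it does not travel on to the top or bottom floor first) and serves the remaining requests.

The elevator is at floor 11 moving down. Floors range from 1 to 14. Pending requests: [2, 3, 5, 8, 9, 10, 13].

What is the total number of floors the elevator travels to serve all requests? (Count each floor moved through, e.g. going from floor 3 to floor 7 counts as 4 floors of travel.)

Start at floor 11 moving down, LOOK stop order: [10, 9, 8, 5, 3, 2, 13]
  11 → 10: |10-11| = 1, total = 1
  10 → 9: |9-10| = 1, total = 2
  9 → 8: |8-9| = 1, total = 3
  8 → 5: |5-8| = 3, total = 6
  5 → 3: |3-5| = 2, total = 8
  3 → 2: |2-3| = 1, total = 9
  2 → 13: |13-2| = 11, total = 20

Answer: 20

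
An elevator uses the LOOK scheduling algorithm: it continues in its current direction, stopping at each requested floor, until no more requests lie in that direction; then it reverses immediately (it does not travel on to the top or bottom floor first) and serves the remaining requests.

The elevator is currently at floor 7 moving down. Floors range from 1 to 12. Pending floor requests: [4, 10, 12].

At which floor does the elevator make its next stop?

Answer: 4

Derivation:
Current floor: 7, direction: down
Requests above: [10, 12]
Requests below: [4]
Moving down and requests lie below → nearest below is max([4]) = 4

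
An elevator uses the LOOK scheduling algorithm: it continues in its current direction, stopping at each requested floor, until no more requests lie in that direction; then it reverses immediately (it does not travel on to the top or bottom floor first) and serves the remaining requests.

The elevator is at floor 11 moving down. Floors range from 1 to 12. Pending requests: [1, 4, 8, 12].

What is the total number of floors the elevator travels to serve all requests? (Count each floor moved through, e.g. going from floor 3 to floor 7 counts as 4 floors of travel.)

Start at floor 11 moving down, LOOK stop order: [8, 4, 1, 12]
  11 → 8: |8-11| = 3, total = 3
  8 → 4: |4-8| = 4, total = 7
  4 → 1: |1-4| = 3, total = 10
  1 → 12: |12-1| = 11, total = 21

Answer: 21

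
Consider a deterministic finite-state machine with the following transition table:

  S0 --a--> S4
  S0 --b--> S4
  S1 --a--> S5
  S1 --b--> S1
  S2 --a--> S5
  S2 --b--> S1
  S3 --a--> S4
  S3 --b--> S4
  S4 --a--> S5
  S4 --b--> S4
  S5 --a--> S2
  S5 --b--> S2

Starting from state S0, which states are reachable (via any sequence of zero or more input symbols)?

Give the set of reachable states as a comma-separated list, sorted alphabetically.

BFS from S0:
  visit S0: S0--a-->S4 (new), S0--b-->S4 (seen)
  visit S4: S4--a-->S5 (new), S4--b-->S4 (seen)
  visit S5: S5--a-->S2 (new), S5--b-->S2 (seen)
  visit S2: S2--a-->S5 (seen), S2--b-->S1 (new)
  visit S1: S1--a-->S5 (seen), S1--b-->S1 (seen)

Answer: S0, S1, S2, S4, S5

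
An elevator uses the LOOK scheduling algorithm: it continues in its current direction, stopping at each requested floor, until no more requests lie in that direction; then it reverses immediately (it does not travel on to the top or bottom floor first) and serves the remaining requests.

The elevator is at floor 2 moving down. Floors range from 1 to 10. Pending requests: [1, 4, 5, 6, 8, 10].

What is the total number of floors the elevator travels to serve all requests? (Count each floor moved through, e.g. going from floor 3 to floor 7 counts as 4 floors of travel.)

Start at floor 2 moving down, LOOK stop order: [1, 4, 5, 6, 8, 10]
  2 → 1: |1-2| = 1, total = 1
  1 → 4: |4-1| = 3, total = 4
  4 → 5: |5-4| = 1, total = 5
  5 → 6: |6-5| = 1, total = 6
  6 → 8: |8-6| = 2, total = 8
  8 → 10: |10-8| = 2, total = 10

Answer: 10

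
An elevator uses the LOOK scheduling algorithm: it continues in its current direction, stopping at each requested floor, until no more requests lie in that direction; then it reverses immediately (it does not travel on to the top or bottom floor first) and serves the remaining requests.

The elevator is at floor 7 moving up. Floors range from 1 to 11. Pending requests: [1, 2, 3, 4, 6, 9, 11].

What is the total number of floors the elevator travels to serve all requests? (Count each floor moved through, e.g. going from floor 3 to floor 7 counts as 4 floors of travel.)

Start at floor 7 moving up, LOOK stop order: [9, 11, 6, 4, 3, 2, 1]
  7 → 9: |9-7| = 2, total = 2
  9 → 11: |11-9| = 2, total = 4
  11 → 6: |6-11| = 5, total = 9
  6 → 4: |4-6| = 2, total = 11
  4 → 3: |3-4| = 1, total = 12
  3 → 2: |2-3| = 1, total = 13
  2 → 1: |1-2| = 1, total = 14

Answer: 14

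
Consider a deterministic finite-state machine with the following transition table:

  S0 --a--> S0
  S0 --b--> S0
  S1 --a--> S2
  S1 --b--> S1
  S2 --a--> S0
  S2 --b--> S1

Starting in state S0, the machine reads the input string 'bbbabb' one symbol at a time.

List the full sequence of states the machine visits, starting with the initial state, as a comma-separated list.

Start: S0
  read 'b': S0 --b--> S0
  read 'b': S0 --b--> S0
  read 'b': S0 --b--> S0
  read 'a': S0 --a--> S0
  read 'b': S0 --b--> S0
  read 'b': S0 --b--> S0

Answer: S0, S0, S0, S0, S0, S0, S0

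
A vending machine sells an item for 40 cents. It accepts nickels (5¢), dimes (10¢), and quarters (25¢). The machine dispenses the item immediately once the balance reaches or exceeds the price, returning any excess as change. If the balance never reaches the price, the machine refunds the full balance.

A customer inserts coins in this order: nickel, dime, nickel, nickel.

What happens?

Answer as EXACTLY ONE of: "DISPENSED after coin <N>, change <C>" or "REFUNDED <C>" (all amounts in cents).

Answer: REFUNDED 25

Derivation:
Price: 40¢
Coin 1 (nickel, 5¢): balance = 5¢
Coin 2 (dime, 10¢): balance = 15¢
Coin 3 (nickel, 5¢): balance = 20¢
Coin 4 (nickel, 5¢): balance = 25¢
All coins inserted, balance 25¢ < price 40¢ → REFUND 25¢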